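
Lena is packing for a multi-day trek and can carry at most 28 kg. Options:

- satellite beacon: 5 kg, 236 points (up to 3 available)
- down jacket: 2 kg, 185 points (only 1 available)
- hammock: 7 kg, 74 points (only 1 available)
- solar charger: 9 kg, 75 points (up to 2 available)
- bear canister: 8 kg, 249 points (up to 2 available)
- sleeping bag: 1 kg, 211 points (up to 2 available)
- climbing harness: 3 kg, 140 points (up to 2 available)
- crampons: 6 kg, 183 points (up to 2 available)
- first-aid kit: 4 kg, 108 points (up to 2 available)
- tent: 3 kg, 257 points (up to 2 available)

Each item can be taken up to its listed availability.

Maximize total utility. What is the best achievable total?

1969

Best packing: 3×satellite beacon + down jacket + 2×sleeping bag + climbing harness + 2×tent — 28 kg, 1969 total.
No other feasible combination exceeds 1969.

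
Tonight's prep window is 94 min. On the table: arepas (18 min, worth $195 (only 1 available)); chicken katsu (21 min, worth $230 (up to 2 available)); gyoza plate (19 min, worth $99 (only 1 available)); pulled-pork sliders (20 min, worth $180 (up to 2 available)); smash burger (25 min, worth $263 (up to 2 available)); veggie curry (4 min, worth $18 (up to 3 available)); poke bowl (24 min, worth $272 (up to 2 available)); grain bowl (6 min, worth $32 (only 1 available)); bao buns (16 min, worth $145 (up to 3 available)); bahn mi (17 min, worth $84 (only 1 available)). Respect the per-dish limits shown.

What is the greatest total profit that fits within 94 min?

By profit per min: poke bowl 11.33, chicken katsu 10.95, arepas 10.83, smash burger 10.52 lead.
Greedy by ratio would take 2×chicken katsu + veggie curry + 2×poke bowl: 94 min used, total 1022.
Replace chicken katsu and veggie curry with smash burger: the trade gains 15 net, giving 1037 at 94 min.
That's the maximum — no swap from here does better than 1037.

1037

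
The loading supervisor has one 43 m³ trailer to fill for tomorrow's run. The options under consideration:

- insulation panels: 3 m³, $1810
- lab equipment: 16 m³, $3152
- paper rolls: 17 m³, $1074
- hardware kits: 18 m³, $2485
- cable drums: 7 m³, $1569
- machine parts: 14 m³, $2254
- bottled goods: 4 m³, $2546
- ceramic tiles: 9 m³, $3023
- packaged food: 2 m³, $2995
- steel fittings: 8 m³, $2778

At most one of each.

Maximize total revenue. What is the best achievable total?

16304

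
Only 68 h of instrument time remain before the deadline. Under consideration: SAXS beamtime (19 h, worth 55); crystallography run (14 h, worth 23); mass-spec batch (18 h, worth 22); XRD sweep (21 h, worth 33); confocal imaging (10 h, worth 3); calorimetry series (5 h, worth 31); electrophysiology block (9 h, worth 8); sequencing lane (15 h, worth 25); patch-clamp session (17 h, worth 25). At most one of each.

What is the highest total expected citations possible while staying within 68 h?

Greedy by ratio would take SAXS beamtime + crystallography run + calorimetry series + electrophysiology block + sequencing lane: 62 h used, total 142.
The 15 h tied up in sequencing lane is better spent on XRD sweep — total rises to 150 (68 h).

150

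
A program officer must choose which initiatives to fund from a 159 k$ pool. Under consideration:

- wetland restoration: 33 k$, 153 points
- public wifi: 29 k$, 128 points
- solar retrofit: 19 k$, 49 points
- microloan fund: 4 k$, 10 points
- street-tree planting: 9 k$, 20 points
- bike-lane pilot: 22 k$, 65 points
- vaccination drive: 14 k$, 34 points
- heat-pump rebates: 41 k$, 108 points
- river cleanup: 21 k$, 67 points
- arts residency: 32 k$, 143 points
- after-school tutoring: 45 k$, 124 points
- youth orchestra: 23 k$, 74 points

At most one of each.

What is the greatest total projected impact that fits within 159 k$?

614

Ranking by ratio (projected impact/k$): wetland restoration 4.64, arts residency 4.47, public wifi 4.41.
The ratio ordering already packs tightly: wetland restoration + public wifi + solar retrofit + river cleanup + arts residency + youth orchestra, 157 k$, 614.
The closest alternative, wetland restoration + public wifi + solar retrofit + bike-lane pilot + arts residency + youth orchestra, reaches only 612.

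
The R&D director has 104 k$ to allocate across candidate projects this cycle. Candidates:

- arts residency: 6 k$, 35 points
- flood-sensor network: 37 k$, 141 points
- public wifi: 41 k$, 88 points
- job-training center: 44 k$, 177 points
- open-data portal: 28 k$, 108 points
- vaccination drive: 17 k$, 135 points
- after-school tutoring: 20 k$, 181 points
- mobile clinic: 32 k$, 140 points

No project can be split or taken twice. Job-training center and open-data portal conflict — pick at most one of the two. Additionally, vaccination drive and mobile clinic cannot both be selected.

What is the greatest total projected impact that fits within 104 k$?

Best packing: flood-sensor network + open-data portal + vaccination drive + after-school tutoring — 102 k$, 565 total.
The closest alternative, arts residency + job-training center + after-school tutoring + mobile clinic, reaches only 533.

565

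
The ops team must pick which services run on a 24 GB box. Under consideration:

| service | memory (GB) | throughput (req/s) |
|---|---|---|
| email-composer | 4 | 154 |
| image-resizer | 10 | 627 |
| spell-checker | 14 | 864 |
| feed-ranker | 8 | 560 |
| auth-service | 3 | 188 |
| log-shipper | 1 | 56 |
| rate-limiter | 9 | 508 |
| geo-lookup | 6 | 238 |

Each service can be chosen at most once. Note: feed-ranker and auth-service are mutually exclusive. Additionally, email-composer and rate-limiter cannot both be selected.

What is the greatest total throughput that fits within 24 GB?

Image-resizer + spell-checker uses 24 of the 24 GB and totals 1491.
Next best is spell-checker + feed-ranker + log-shipper at 1480 (23 GB) — short by 11.

1491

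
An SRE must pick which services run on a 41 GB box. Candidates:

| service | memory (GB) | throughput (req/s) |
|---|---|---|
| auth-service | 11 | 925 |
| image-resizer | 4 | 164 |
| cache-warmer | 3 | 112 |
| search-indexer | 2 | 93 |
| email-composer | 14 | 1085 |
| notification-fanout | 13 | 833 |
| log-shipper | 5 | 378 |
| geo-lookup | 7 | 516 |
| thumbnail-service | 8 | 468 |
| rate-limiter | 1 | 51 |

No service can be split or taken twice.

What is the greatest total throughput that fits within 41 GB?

The ratio heuristic lands on auth-service + search-indexer + email-composer + log-shipper + geo-lookup + rate-limiter (3048) but leaves 1 GB idle.
Dropping search-indexer and rate-limiter frees 3 GB; slotting in image-resizer (4 GB) lifts the total to 3068 at 41 GB.
No other feasible combination exceeds 3068.

3068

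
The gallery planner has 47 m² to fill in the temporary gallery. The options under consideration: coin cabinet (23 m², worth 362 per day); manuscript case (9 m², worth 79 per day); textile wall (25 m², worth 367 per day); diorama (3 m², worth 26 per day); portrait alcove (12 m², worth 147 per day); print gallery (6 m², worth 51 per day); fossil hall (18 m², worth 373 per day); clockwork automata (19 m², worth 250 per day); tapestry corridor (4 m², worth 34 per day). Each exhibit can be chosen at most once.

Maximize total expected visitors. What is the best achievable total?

Ranking by ratio (expected visitors/m²): fossil hall 20.72, coin cabinet 15.74, textile wall 14.68, clockwork automata 13.16.
The ratio heuristic lands on coin cabinet + diorama + fossil hall (761) but leaves 3 m² idle.
The 3 m² tied up in diorama is better spent on print gallery — total rises to 786 (47 m²).
Nothing else within 47 m² beats 786.

786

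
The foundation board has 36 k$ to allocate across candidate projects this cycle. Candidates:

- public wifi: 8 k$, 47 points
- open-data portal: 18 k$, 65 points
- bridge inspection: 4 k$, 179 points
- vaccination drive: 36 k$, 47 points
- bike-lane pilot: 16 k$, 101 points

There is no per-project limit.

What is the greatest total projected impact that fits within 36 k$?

Ranking by ratio (projected impact/k$): bridge inspection 44.75, bike-lane pilot 6.31, public wifi 5.88.
Best packing: 9×bridge inspection — 36 k$, 1611 total.
That's the maximum — no swap from here does better than 1611.

1611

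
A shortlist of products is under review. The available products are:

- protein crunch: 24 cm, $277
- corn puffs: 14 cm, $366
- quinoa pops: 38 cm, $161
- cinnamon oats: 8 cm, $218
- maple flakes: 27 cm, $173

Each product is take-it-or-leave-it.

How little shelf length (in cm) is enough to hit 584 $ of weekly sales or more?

22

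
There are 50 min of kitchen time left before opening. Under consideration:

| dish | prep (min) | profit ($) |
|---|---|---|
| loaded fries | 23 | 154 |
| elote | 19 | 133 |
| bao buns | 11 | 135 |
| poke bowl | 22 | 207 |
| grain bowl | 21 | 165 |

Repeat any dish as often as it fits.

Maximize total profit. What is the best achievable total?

540

4×bao buns uses 44 of the 50 min and totals 540.
Nothing else within 50 min beats 540.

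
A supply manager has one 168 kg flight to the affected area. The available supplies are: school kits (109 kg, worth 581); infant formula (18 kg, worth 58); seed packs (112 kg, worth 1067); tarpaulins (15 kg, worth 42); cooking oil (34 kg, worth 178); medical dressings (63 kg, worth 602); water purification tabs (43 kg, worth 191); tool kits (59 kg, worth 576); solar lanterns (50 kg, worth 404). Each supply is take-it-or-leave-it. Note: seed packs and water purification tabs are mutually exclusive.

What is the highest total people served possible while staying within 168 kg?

The ratio heuristic lands on cooking oil + medical dressings + tool kits (1356) but leaves 12 kg idle.
Reworking the packing: seed packs + solar lanterns uses 162 kg and improves the total to 1471.
The spare 6 kg is too small for any remaining supply, and no feasible exchange beats 1471.

1471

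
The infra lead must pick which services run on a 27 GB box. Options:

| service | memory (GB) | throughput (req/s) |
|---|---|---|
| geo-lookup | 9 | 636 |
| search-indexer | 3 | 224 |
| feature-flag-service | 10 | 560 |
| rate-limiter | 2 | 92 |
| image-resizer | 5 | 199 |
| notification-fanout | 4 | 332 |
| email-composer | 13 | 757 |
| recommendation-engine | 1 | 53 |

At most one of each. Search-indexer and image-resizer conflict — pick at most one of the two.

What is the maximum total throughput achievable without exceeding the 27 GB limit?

1805

The ratio ordering already packs tightly: geo-lookup + search-indexer + feature-flag-service + notification-fanout + recommendation-engine, 27 GB, 1805.
Runner-up geo-lookup + notification-fanout + email-composer + recommendation-engine tops out at 1778.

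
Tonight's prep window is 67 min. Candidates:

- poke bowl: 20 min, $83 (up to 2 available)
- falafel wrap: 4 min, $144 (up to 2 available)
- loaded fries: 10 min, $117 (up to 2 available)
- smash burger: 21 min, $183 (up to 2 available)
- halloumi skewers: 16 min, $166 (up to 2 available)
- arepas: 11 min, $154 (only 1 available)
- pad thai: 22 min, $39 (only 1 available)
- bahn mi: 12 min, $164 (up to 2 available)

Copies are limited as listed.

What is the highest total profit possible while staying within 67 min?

1006

Taking the top-ratio dishes first gives 2×falafel wrap + 2×loaded fries + arepas + 2×bahn mi for 1004 (63 min).
Dropping bahn mi frees 12 min; slotting in halloumi skewers (16 min) lifts the total to 1006 at 67 min.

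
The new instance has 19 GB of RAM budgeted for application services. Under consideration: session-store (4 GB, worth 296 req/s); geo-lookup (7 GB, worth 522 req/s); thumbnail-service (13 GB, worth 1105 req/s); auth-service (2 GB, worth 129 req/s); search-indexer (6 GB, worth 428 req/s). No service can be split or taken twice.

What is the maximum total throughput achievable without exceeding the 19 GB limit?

1533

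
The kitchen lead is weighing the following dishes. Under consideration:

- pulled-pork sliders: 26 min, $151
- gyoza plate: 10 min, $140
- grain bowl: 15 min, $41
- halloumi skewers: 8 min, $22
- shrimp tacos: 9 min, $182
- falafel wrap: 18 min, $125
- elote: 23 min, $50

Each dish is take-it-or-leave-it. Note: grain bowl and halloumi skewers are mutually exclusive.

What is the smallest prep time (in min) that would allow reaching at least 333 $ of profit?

Look for the lowest-prep combination reaching 333.
gyoza plate + halloumi skewers + shrimp tacos: 344 profit at 27 min.
No combination under 27 min hits 333.

27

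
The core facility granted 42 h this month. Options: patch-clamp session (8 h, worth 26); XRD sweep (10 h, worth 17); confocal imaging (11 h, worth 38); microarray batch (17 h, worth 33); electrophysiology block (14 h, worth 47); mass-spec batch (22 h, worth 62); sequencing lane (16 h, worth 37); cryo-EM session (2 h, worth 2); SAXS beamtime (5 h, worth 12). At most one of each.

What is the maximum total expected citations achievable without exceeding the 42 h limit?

126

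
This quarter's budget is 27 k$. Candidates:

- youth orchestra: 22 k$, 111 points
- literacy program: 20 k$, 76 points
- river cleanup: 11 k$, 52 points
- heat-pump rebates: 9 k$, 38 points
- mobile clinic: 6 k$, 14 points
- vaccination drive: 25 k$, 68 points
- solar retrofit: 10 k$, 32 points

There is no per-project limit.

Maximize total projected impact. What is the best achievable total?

114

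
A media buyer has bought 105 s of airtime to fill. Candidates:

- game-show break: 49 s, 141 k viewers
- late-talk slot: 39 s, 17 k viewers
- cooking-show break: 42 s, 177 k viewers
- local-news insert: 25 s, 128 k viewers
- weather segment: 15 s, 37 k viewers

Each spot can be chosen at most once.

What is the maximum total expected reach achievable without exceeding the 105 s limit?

Ranking by ratio (expected reach/s): local-news insert 5.12, cooking-show break 4.21, game-show break 2.88, weather segment 2.47.
The ratio ordering already packs tightly: cooking-show break + local-news insert + weather segment, 82 s, 342.
The closest alternative, game-show break + cooking-show break, reaches only 318.

342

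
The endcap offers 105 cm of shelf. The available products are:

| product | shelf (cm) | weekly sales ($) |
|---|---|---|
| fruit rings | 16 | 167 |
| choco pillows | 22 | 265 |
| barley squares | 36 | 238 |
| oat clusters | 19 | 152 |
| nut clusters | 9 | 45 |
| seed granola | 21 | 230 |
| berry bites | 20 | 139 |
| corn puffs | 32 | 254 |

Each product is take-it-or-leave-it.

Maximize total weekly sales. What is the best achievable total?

961

Taking the top-ratio products first gives fruit rings + choco pillows + oat clusters + seed granola + berry bites for 953 (98 cm).
Replace oat clusters and berry bites with nut clusters + corn puffs: the trade gains 8 net, giving 961 at 100 cm.
Every other selection either busts 105 cm or fails to beat 961.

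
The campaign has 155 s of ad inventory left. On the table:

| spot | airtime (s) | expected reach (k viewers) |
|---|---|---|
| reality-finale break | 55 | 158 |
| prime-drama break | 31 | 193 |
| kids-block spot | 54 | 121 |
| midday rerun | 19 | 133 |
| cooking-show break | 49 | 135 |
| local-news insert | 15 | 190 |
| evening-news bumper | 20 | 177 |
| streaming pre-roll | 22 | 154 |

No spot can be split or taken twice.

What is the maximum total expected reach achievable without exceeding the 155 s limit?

872

Filling by ratio: prime-drama break + midday rerun + local-news insert + evening-news bumper + streaming pre-roll for 847, with 48 s left unused.
Dropping midday rerun frees 19 s; slotting in reality-finale break (55 s) lifts the total to 872 at 143 s.
An exhaustive check of the 256 subsets confirms 872.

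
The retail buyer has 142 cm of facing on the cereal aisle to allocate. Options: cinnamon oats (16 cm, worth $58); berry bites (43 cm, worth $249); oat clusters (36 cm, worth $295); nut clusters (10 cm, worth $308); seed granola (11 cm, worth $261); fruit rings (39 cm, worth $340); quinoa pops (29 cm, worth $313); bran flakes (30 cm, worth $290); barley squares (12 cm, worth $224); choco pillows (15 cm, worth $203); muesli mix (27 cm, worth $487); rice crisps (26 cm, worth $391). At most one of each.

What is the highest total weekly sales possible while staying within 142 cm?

2214

By weekly sales per cm: nut clusters 30.80, seed granola 23.73, barley squares 18.67, muesli mix 18.04 lead.
The ratio heuristic lands on nut clusters + seed granola + quinoa pops + barley squares + choco pillows + muesli mix + rice crisps (2187) but leaves 12 cm idle.
Replace quinoa pops with fruit rings: the trade gains 27 net, giving 2214 at 140 cm.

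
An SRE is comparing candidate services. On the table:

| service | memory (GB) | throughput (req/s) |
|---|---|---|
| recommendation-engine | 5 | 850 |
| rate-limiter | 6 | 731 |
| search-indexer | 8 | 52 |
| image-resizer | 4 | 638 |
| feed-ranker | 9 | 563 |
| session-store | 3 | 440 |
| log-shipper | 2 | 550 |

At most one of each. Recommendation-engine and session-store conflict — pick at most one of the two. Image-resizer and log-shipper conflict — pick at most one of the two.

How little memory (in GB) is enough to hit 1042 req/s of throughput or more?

7

Minimise GB subject to total throughput ≥ 1042.
image-resizer + session-store: 1078 throughput at 7 GB.
Below 7 GB the best achievable stays under 1042.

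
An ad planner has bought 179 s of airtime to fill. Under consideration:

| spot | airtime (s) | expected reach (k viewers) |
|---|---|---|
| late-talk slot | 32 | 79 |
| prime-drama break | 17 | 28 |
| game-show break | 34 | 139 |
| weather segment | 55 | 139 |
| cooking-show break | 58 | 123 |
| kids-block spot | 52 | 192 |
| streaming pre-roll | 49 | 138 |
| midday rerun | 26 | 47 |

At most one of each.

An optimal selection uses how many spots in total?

4

Optimal total is 549.
For example late-talk slot + game-show break + weather segment + kids-block spot achieves it, using 173 s.
Any selection reaching 549 contains exactly 4 spots.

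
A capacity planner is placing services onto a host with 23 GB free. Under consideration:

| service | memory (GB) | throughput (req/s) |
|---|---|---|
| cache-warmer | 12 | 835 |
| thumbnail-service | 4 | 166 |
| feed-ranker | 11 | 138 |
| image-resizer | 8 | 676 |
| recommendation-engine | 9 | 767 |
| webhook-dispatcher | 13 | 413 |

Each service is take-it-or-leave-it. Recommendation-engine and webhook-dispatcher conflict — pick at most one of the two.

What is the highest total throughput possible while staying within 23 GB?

Thumbnail-service + image-resizer + recommendation-engine uses 21 of the 23 GB and totals 1609.
Next best is cache-warmer + recommendation-engine at 1602 (21 GB) — short by 7.

1609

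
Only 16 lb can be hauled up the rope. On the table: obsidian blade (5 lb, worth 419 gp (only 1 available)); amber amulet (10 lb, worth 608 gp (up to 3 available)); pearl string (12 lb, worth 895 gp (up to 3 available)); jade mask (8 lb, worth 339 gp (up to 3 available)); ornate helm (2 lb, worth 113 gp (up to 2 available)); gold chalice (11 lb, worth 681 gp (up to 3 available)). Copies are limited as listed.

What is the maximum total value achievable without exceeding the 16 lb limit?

Density check — obsidian blade 83.80, pearl string 74.58, gold chalice 61.91, amber amulet 60.80 are the best per lb.
Taking the top-ratio items first gives obsidian blade + gold chalice for 1100 (16 lb).
The 16 lb tied up in obsidian blade and gold chalice is better spent on pearl string + 2×ornate helm — total rises to 1121 (16 lb).
Every other selection either busts 16 lb or exceeds an availability limit or fails to beat 1121.

1121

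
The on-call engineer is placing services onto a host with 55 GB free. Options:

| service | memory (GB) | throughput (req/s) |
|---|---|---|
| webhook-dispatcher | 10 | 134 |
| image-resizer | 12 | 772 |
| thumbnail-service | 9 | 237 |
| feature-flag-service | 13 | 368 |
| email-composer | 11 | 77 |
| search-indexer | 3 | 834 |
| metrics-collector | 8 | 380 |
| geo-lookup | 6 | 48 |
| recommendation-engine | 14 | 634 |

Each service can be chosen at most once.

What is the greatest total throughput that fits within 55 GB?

2988

Image-resizer + feature-flag-service + search-indexer + metrics-collector + recommendation-engine uses 50 of the 55 GB and totals 2988.
No other feasible combination exceeds 2988.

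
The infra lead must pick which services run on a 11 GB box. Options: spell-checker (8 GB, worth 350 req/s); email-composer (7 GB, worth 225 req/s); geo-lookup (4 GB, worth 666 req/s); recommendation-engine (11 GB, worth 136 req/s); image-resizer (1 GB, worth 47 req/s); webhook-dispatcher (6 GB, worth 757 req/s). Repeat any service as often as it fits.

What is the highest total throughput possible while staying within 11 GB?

1473

Density check — geo-lookup 166.50, webhook-dispatcher 126.17, image-resizer 47.00, spell-checker 43.75 are the best per GB.
The ratio ordering already packs tightly: 2×geo-lookup + 3×image-resizer, 11 GB, 1473.
No other feasible combination exceeds 1473.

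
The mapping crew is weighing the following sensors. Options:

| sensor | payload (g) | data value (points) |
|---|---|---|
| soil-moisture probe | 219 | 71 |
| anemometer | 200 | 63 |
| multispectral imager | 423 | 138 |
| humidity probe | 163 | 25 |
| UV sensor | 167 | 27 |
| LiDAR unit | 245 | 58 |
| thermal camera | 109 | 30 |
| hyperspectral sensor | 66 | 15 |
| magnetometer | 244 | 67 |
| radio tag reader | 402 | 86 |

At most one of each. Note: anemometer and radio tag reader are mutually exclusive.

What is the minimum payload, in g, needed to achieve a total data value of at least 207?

Look for the lowest-payload combination reaching 207.
soil-moisture probe + multispectral imager: 209 data value at 642 g.
No combination under 642 g hits 207.

642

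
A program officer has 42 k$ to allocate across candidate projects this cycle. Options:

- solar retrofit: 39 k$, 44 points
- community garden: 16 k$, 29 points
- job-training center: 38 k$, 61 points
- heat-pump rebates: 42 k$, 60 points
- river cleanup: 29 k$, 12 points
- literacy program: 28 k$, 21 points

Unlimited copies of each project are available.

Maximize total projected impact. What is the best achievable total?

61

Taking the top-ratio projects first gives 2×community garden for 58 (32 k$).
The 32 k$ tied up in 2×community garden is better spent on job-training center — total rises to 61 (38 k$).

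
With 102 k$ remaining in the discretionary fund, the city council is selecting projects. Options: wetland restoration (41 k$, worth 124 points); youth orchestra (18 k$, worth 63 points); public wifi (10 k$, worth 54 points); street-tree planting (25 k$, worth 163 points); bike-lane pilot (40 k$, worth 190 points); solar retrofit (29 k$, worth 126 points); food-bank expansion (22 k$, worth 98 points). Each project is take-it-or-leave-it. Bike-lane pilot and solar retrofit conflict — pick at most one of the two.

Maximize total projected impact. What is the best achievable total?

By projected impact per k$: street-tree planting 6.52, public wifi 5.40, bike-lane pilot 4.75 lead.
Best packing: public wifi + street-tree planting + bike-lane pilot + food-bank expansion — 97 k$, 505 total.

505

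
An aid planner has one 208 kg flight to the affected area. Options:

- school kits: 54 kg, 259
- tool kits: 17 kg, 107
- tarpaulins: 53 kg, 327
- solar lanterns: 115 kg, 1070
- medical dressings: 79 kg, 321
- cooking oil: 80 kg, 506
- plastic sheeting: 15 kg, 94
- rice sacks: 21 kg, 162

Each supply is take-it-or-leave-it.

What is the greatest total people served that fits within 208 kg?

1666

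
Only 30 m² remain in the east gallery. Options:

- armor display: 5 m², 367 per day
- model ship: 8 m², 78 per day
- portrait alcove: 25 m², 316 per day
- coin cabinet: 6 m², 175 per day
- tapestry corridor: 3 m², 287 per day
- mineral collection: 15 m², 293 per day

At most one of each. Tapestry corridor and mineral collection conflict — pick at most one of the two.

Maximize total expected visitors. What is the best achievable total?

907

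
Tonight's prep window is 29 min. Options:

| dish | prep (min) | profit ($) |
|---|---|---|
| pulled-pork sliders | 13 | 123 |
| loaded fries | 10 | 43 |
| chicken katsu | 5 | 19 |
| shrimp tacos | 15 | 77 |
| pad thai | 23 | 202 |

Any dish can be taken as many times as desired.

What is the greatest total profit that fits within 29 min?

246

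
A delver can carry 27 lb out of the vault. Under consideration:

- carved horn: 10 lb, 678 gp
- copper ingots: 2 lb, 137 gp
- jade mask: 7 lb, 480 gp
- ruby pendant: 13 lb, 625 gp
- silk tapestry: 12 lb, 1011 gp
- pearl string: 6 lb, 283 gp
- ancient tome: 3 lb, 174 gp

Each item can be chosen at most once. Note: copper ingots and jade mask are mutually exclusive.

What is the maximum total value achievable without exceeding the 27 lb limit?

2000

Density check — silk tapestry 84.25, jade mask 68.57, copper ingots 68.50 are the best per lb.
Carved horn + copper ingots + silk tapestry + ancient tome uses 27 of the 27 lb and totals 2000.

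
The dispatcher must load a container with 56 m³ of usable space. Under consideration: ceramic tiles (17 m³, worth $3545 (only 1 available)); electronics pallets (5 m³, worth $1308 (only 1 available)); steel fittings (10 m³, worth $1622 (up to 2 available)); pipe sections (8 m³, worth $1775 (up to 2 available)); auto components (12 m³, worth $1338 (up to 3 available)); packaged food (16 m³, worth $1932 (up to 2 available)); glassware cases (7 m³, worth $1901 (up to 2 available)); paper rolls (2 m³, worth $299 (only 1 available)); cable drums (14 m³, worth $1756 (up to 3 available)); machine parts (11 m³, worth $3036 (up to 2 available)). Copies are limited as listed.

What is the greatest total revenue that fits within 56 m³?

A density-first pass picks electronics pallets + pipe sections + 2×glassware cases + paper rolls + 2×machine parts — 13256 at 51 m³.
The 5 m³ tied up in electronics pallets is better spent on pipe sections — total rises to 13723 (54 m³).

13723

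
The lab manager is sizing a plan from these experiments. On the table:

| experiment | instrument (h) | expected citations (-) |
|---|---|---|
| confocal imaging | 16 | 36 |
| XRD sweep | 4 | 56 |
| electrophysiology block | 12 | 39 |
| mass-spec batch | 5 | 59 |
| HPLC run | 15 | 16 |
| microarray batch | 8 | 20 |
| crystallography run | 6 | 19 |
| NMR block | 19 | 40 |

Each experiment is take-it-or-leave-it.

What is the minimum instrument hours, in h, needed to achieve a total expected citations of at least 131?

15

Look for the lowest-instrument combination reaching 131.
Taking XRD sweep + mass-spec batch + crystallography run gives 134 (≥ 131) for 15 h.
No combination under 15 h hits 131.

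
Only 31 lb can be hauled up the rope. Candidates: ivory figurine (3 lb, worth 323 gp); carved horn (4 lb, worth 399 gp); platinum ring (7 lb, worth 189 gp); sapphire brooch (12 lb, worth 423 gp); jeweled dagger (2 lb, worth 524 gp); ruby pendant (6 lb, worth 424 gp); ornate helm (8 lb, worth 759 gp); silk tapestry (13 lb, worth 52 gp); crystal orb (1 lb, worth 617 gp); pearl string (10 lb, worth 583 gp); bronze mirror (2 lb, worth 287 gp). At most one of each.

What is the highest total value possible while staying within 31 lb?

The ratio heuristic lands on ivory figurine + carved horn + jeweled dagger + ruby pendant + ornate helm + crystal orb + bronze mirror (3333) but leaves 5 lb idle.
Dropping ruby pendant frees 6 lb; slotting in pearl string (10 lb) lifts the total to 3492 at 30 lb.
Runner-up ivory figurine + carved horn + jeweled dagger + ruby pendant + ornate helm + crystal orb + bronze mirror tops out at 3333.

3492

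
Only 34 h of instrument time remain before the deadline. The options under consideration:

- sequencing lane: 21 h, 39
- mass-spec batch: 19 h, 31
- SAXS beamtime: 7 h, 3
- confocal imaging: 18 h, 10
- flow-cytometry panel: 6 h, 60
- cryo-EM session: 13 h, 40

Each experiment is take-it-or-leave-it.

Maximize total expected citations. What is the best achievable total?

The ratio ordering already packs tightly: SAXS beamtime + flow-cytometry panel + cryo-EM session, 26 h, 103.

103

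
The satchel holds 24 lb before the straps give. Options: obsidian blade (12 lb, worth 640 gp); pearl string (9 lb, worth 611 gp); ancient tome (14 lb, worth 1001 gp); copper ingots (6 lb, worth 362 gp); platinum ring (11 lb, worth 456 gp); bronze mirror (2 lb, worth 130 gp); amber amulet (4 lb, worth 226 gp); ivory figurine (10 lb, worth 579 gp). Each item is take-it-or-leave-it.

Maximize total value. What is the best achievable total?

1612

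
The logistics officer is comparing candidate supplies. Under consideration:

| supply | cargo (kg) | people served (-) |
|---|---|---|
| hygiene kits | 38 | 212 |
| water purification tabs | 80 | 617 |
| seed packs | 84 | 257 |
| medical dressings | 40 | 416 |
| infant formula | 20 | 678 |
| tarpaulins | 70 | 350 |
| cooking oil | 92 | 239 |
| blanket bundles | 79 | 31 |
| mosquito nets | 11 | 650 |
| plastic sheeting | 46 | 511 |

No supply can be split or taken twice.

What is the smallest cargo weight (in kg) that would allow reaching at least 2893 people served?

235

Need the lightest bundle worth ≥ 2893.
hygiene kits + water purification tabs + medical dressings + infant formula + mosquito nets + plastic sheeting: 3084 people served at 235 kg.
No combination under 235 kg hits 2893.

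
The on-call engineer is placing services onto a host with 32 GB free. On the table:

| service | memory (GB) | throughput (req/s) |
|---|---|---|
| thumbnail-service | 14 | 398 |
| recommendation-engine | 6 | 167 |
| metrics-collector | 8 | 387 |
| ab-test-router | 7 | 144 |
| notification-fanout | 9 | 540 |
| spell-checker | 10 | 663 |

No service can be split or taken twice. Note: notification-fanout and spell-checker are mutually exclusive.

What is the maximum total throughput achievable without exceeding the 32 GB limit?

Best packing: thumbnail-service + metrics-collector + spell-checker — 32 GB, 1448 total.

1448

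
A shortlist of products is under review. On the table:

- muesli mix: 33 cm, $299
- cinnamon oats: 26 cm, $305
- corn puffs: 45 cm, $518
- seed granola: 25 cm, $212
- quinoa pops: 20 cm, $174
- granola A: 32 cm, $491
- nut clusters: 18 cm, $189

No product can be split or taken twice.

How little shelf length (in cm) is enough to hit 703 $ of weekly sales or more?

Need the lightest bundle worth ≥ 703.
seed granola + granola A reaches 703 using 57 cm.
Any bundle with less than 57 cm falls short of 703.

57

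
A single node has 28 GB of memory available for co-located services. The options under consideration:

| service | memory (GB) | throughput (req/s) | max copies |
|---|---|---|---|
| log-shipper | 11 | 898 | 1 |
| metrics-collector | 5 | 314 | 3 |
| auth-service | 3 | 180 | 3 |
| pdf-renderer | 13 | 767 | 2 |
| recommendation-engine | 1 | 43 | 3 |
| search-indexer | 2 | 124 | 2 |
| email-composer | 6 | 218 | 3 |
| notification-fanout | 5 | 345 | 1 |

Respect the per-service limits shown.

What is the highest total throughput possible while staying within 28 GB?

Taking log-shipper + 2×metrics-collector + search-indexer + notification-fanout: 28 GB used, 1995 in throughput.
That's the maximum — no swap from here does better than 1995.

1995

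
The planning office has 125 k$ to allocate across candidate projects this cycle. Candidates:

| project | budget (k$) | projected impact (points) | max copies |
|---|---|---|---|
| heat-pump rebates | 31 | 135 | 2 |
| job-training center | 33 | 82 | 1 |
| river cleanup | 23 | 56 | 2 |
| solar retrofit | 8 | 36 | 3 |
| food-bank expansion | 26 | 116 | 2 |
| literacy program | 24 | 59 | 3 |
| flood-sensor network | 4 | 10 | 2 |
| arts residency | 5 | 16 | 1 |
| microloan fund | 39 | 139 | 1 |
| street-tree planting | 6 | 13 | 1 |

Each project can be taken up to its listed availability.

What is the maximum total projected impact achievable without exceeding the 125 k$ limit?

Ranking by ratio (projected impact/k$): solar retrofit 4.50, food-bank expansion 4.46, heat-pump rebates 4.35.
Taking the top-ratio projects first gives heat-pump rebates + 3×solar retrofit + 2×food-bank expansion + 2×flood-sensor network + arts residency for 511 (120 k$).
Dropping 2×solar retrofit and 2×flood-sensor network and arts residency frees 29 k$; slotting in heat-pump rebates (31 k$) lifts the total to 538 at 122 k$.
The spare 3 k$ is too small for any remaining project, and no exchange beats 538.

538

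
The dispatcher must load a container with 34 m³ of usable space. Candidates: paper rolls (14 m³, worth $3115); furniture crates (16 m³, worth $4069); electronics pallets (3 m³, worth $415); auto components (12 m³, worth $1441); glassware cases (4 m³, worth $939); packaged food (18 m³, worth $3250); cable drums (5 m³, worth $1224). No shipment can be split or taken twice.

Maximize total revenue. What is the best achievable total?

Taking the top-ratio shipments first gives furniture crates + electronics pallets + glassware cases + cable drums for 6647 (28 m³).
Dropping electronics pallets and cable drums frees 8 m³; slotting in paper rolls (14 m³) lifts the total to 8123 at 34 m³.
That's the maximum — no swap from here does better than 8123.

8123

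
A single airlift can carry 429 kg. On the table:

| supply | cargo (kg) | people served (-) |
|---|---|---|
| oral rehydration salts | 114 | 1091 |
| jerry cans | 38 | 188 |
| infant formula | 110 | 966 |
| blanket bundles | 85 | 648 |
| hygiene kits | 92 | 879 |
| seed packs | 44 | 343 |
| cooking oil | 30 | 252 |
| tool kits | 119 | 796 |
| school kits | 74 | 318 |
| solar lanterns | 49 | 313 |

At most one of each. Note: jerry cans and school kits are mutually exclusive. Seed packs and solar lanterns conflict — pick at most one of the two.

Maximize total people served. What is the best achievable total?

By people served per kg: oral rehydration salts 9.57, hygiene kits 9.55, infant formula 8.78 lead.
Oral rehydration salts + jerry cans + infant formula + hygiene kits + seed packs + cooking oil uses 428 of the 429 kg and totals 3719.
Runner-up oral rehydration salts + infant formula + blanket bundles + hygiene kits tops out at 3584.

3719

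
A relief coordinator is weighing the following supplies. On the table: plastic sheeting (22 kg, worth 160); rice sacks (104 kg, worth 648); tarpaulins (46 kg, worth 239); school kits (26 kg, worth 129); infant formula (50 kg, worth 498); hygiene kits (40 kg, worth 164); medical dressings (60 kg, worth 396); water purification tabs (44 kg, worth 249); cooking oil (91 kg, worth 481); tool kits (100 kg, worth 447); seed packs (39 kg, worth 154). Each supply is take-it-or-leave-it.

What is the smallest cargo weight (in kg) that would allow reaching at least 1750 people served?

258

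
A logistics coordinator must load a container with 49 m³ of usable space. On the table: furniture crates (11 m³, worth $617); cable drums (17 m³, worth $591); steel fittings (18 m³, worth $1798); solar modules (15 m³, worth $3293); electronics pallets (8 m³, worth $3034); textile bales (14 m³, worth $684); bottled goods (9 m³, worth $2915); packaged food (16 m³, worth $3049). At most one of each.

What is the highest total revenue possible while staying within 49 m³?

12291

Best packing: solar modules + electronics pallets + bottled goods + packaged food — 48 m³, 12291 total.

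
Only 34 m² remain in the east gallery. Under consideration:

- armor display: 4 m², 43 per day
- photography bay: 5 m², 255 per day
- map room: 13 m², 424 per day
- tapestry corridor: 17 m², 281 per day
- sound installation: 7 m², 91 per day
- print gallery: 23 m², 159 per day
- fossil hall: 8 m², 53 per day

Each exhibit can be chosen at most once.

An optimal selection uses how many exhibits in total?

The maximum expected visitors within 34 m² is 823.
One optimal bundle: photography bay + map room + sound installation + fossil hall (33 m²).
All optima have 4 exhibits.

4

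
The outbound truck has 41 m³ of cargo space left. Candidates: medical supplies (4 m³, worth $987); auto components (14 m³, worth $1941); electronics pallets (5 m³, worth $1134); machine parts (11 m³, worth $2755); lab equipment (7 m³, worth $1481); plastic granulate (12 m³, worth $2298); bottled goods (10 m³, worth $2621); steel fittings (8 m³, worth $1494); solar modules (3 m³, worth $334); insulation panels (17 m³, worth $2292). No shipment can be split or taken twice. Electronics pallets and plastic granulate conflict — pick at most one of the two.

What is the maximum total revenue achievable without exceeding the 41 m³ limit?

9485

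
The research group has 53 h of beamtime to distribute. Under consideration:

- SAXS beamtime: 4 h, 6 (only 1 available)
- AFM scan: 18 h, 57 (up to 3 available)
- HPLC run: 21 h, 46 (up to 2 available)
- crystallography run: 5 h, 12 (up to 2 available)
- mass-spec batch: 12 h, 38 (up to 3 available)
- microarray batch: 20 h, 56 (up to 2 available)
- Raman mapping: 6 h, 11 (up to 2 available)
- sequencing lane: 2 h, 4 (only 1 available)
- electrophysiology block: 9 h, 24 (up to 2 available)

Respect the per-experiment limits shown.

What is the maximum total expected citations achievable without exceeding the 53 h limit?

164

2×AFM scan + crystallography run + mass-spec batch uses 53 of the 53 h and totals 164.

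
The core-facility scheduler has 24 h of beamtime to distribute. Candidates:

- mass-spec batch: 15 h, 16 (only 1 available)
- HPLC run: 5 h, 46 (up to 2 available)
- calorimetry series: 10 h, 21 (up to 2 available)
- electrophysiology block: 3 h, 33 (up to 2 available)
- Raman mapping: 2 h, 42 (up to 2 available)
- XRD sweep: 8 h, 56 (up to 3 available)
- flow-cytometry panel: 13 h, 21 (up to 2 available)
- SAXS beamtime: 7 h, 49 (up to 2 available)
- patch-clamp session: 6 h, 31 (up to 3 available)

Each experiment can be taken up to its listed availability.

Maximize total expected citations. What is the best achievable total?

258

The ratio heuristic lands on 2×HPLC run + 2×electrophysiology block + 2×Raman mapping (242) but leaves 4 h idle.
Dropping electrophysiology block frees 3 h; slotting in SAXS beamtime (7 h) lifts the total to 258 at 24 h.
Every other selection either busts 24 h or exceeds an availability limit or fails to beat 258.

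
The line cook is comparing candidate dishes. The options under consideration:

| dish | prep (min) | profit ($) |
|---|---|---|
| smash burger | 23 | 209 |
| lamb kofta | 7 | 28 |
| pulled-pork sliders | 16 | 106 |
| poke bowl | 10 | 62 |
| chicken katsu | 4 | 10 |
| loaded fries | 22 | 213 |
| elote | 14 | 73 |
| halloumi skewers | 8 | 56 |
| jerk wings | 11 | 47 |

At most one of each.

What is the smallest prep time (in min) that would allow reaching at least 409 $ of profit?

45

Look for the lowest-prep combination reaching 409.
smash burger + loaded fries: 422 profit at 45 min.
No combination under 45 min hits 409.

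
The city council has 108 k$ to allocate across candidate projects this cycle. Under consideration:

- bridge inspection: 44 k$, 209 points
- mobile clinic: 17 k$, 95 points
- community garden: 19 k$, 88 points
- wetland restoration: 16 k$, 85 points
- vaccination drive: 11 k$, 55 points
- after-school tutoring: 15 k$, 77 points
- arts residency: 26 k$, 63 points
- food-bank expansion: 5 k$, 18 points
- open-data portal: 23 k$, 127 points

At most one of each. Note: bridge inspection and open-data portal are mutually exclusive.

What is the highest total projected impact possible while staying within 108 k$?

545

Mobile clinic + community garden + wetland restoration + vaccination drive + after-school tutoring + food-bank expansion + open-data portal uses 106 of the 108 k$ and totals 545.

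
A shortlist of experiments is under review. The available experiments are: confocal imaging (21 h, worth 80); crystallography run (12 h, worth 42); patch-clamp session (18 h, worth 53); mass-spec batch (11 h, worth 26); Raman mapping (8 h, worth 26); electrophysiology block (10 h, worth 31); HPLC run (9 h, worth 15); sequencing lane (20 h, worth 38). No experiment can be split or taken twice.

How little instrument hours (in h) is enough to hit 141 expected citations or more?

Look for the lowest-instrument combination reaching 141.
Taking confocal imaging + crystallography run + Raman mapping gives 148 (≥ 141) for 41 h.
No combination under 41 h hits 141.

41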